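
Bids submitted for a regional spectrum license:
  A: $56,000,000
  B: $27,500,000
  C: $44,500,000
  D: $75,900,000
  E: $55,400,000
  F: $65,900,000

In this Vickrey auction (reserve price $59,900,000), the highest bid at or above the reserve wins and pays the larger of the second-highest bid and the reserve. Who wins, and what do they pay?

D pays $65,900,000

Rule: the highest bid at or above the reserve wins and pays the larger of the second-highest bid and the reserve.
Bids ranked: 75,900,000 (D) > 65,900,000 (F) > 56,000,000 (A) > 55,400,000 (E) > 44,500,000 (C) > 27,500,000 (B)
Highest eligible bid: D at $75,900,000.
max(second-highest $65,900,000, reserve $59,900,000) = $65,900,000; the reserve does not bind.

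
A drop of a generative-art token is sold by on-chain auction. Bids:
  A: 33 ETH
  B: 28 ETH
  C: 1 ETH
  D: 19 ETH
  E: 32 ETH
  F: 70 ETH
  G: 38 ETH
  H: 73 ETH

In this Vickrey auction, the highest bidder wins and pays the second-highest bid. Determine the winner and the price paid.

H pays 70 ETH

Bids in order: 73 (H) > 70 (F) > 38 (G) > 33 (A) > 32 (E) > 28 (B) > …
H wins with the highest bid; price is set by the runner-up at 70 ETH.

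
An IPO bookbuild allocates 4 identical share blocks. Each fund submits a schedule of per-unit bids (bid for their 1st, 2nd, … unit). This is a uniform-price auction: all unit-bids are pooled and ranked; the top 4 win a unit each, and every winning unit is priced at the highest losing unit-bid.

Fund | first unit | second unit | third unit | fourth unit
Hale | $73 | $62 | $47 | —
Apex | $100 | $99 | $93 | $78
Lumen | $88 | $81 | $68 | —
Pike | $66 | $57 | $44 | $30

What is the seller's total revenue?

Total revenue: $324

Pooled unit-bids ranked (top 4): 100 (Apex-1), 99 (Apex-2), 93 (Apex-3), 88 (Lumen-1)
Highest rejected unit-bid = $81.
Allocation: Apex 3, Lumen 1. Every unit priced at $81.
Revenue = 4 × 81 = $324.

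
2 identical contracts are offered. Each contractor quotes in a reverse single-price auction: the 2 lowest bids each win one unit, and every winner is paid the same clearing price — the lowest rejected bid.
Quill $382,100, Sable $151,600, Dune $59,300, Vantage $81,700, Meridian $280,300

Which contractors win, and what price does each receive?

Dune, Vantage; each is paid $151,600

Ordering the bids: 59,300 (Dune), 81,700 (Vantage), 151,600 (Sable), 280,300 (Meridian), …
The 2 lowest are Dune, Vantage.
Lowest unsuccessful bid: $151,600 → clearing price.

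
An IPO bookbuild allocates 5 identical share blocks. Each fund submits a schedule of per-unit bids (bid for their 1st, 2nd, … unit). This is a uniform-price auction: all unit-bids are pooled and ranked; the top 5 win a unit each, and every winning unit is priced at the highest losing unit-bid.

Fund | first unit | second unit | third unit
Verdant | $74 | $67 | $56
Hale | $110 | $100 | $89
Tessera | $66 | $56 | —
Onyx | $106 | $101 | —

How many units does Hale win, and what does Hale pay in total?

Hale: 3 units, pays $222

Merging the schedules and taking the best 5: 110 (Hale-1), 106 (Onyx-1), 101 (Onyx-2), 100 (Hale-2), 89 (Hale-3)
The (k+1)-th unit-bid is $74.
Hale wins 3 unit(s) at $74 each.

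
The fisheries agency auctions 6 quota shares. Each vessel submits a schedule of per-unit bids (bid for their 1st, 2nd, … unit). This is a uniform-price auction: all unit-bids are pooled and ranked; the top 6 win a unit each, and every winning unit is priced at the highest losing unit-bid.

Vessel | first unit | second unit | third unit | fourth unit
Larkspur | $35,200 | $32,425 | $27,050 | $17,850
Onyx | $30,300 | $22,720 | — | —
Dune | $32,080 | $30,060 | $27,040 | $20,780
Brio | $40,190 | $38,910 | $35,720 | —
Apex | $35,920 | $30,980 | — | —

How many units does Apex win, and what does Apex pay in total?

All unit-bids, highest first — top 6: 40,190 (Brio-1), 38,910 (Brio-2), 35,920 (Apex-1), 35,720 (Brio-3), 35,200 (Larkspur-1), 32,425 (Larkspur-2)
Highest rejected unit-bid = $32,080.
Apex wins 1 unit(s) at $32,080 each.

Apex: 1 unit, pays $32,080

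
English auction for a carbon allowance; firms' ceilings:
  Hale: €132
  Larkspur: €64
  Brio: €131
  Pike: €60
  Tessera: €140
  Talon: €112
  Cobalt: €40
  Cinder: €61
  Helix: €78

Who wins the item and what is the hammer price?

Tessera wins at €132

Limits ranked: 140 (Tessera) > 132 (Hale) > 131 (Brio) > 112 (Talon) > 78 (Helix) > 64 (Larkspur) > …
Once the price passes €132, only Tessera is left; the hammer falls at Hale's limit of €132.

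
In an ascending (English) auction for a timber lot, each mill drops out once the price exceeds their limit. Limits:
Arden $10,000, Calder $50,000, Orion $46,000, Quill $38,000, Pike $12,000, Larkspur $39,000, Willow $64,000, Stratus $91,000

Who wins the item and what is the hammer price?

Rule: the price rises until one bidder remains; the winner pays the price at which the last rival dropped out.
Limits in order: 91,000 (Stratus) > 64,000 (Willow) > 50,000 (Calder) > 46,000 (Orion) > 39,000 (Larkspur) > 38,000 (Quill) > …
Once the price passes $64,000, only Stratus is left; the hammer falls at Willow's limit of $64,000.

Stratus wins at $64,000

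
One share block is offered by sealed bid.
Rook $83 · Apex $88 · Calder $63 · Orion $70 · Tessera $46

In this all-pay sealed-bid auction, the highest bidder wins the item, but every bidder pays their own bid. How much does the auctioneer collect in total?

Total revenue: $350

Sorting bids: 88 (Apex) > 83 (Rook) > 70 (Orion) > 63 (Calder) > 46 (Tessera)
Apex wins with the top bid; all bids are sunk regardless.
Every bidder forfeits their bid regardless of winning.
Revenue = 83 + 88 + 63 + 70 + 46 = $350.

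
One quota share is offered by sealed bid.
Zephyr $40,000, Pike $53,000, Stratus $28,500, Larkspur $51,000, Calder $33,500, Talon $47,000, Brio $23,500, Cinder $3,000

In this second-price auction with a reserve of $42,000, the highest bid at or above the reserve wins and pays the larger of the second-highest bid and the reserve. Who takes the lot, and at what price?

Sorting bids: 53,000 (Pike) > 51,000 (Larkspur) > 47,000 (Talon) > 40,000 (Zephyr) > 33,500 (Calder) > 28,500 (Stratus) > …
Highest eligible bid: Pike at $53,000.
max(second-highest $51,000, reserve $42,000) = $51,000; the reserve does not bind.

Pike pays $51,000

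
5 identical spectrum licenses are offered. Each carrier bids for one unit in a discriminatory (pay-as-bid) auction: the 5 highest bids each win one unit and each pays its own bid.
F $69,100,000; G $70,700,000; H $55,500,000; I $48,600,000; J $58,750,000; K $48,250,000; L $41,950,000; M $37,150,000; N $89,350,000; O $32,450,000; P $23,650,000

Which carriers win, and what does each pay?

Sorting: 89,350,000 (N), 70,700,000 (G), 69,100,000 (F), 58,750,000 (J), 55,500,000 (H), 48,600,000 (I), 48,250,000 (K), …
The 5 highest are N, G, F, J, H.
Each winner pays its own bid: N $89,350,000, G $70,700,000, F $69,100,000, J $58,750,000, H $55,500,000.

N $89,350,000, G $70,700,000, F $69,100,000, J $58,750,000, H $55,500,000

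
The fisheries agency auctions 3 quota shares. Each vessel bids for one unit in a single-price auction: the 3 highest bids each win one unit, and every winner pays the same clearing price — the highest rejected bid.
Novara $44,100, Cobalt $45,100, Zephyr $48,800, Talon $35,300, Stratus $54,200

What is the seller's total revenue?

Total revenue: $132,300

Sorting: 54,200 (Stratus), 48,800 (Zephyr), 45,100 (Cobalt), 44,100 (Novara), 35,300 (Talon)
The 3 highest are Stratus, Zephyr, Cobalt.
First losing bid is Novara's $44,100, which sets the uniform price.
Total revenue = 3 × $44,100 = $132,300.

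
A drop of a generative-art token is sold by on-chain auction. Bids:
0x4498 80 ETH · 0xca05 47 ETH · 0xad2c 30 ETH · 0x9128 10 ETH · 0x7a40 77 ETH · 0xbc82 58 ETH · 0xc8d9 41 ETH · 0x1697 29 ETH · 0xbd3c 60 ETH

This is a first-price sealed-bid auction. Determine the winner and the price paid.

Sorting bids: 80 (0x4498) > 77 (0x7a40) > 60 (0xbd3c) > 58 (0xbc82) > 47 (0xca05) > 41 (0xc8d9) > …
First-price: 0x4498 pays what they bid, 80 ETH.

0x4498 pays 80 ETH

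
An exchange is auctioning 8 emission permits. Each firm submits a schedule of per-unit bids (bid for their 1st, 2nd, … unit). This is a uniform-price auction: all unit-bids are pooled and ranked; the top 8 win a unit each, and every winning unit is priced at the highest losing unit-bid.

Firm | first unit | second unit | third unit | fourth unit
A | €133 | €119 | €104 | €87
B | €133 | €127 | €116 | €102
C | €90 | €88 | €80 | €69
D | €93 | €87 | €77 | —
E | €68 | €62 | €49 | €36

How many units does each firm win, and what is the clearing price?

Pooled unit-bids ranked (top 8): 133 (A-1), 133 (B-1), 127 (B-2), 119 (A-2), 116 (B-3), 104 (A-3), 102 (B-4), 93 (D-1)
Highest rejected unit-bid = €90.
Allocation: A 3, B 4, D 1.

A 3, B 4, D 1; clearing price €90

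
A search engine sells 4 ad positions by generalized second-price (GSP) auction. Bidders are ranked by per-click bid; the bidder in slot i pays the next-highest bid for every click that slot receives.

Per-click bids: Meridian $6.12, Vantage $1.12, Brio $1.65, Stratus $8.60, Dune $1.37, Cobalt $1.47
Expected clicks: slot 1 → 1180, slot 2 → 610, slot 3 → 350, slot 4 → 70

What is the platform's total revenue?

Total revenue: $8838.50

Per-click bids in order: $8.60 (Stratus) > $6.12 (Meridian) > $1.65 (Brio) > $1.47 (Cobalt) > $1.37 (Dune) > …
Slot 1: Stratus pays $6.12 × 1180 = $7221.60
Slot 2: Meridian pays $1.65 × 610 = $1006.50
Slot 3: Brio pays $1.47 × 350 = $514.50
Slot 4: Cobalt pays $1.37 × 70 = $95.90
Total = $8838.50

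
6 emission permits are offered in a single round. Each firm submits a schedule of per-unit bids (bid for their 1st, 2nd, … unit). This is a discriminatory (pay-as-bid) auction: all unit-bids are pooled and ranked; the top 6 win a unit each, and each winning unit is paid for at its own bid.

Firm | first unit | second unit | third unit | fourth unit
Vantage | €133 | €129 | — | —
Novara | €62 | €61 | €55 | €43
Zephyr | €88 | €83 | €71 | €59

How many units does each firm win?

Novara 1, Vantage 2, Zephyr 3

Pooled unit-bids ranked (top 6): 133 (Vantage-1), 129 (Vantage-2), 88 (Zephyr-1), 83 (Zephyr-2), 71 (Zephyr-3), 62 (Novara-1)
Next rejected bid: €61 (not a price — pay-as-bid).
Allocation: Novara 1, Vantage 2, Zephyr 3.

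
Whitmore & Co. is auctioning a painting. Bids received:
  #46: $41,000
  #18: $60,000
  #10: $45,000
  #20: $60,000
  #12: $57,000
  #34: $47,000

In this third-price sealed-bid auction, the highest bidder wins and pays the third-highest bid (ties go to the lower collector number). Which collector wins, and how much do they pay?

Bids ranked: 60,000 (#18) > 60,000 (#20) > 57,000 (#12) > 47,000 (#34) > 45,000 (#10) > 41,000 (#46)
Tie at $60,000 → #18 wins by tie-break.
#18 is highest; pays the third-highest bid, $57,000.

#18 pays $57,000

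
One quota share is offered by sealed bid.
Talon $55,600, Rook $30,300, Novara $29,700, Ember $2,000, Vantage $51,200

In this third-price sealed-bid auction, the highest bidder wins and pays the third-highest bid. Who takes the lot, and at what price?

Talon pays $30,300

Sorting bids: 55,600 (Talon) > 51,200 (Vantage) > 30,300 (Rook) > 29,700 (Novara) > 2,000 (Ember)
Talon wins; payment is bid #3 in the ranking = $30,300.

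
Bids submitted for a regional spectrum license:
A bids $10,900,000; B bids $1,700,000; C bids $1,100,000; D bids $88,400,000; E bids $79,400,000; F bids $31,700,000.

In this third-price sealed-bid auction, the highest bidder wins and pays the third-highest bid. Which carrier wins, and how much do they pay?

D pays $31,700,000

Bids ranked: 88,400,000 (D) > 79,400,000 (E) > 31,700,000 (F) > 10,900,000 (A) > 1,700,000 (B) > 1,100,000 (C)
D wins; payment is bid #3 in the ranking = $31,700,000.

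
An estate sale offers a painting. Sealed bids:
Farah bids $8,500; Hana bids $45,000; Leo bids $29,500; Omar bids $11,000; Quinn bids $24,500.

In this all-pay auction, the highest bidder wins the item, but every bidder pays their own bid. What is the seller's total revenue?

Bids in order: 45,000 (Hana) > 29,500 (Leo) > 24,500 (Quinn) > 11,000 (Omar) > 8,500 (Farah)
Every bidder forfeits their bid regardless of winning.
Revenue = 8,500 + 45,000 + 29,500 + 11,000 + 24,500 = $118,500.

Total revenue: $118,500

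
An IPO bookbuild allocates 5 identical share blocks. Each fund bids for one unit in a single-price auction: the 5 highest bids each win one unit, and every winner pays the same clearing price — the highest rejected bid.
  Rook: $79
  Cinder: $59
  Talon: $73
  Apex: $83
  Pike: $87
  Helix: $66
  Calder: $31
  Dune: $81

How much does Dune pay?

Bids ranked high→low: 87 (Pike), 83 (Apex), 81 (Dune), 79 (Rook), 73 (Talon), 66 (Helix), 59 (Cinder), …
Winners (5 units): Pike, Apex, Dune, Rook, Talon.
Clearing price = highest rejected bid = $66.
Dune wins → pays $66.

Dune pays $66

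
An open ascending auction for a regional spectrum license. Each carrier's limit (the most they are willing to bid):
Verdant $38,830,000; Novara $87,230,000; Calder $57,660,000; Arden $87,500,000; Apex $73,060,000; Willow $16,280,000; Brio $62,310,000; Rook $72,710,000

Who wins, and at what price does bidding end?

Sorting limits: 87,500,000 (Arden) > 87,230,000 (Novara) > 73,060,000 (Apex) > 72,710,000 (Rook) > 62,310,000 (Brio) > 57,660,000 (Calder) > …
Bidding ends when Novara exits at $87,230,000; Arden takes it.

Arden wins at $87,230,000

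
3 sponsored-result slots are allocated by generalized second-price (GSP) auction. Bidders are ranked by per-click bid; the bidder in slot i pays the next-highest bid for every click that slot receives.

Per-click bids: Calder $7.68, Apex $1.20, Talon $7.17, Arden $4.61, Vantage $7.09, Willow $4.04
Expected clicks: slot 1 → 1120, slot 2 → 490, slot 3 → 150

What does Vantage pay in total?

Vantage pays $691.50

Sorting advertisers: $7.68 (Calder) > $7.17 (Talon) > $7.09 (Vantage) > $4.61 (Arden) > …
Vantage holds slot 3 → pays next bid $4.61 × 150 clicks = $691.50.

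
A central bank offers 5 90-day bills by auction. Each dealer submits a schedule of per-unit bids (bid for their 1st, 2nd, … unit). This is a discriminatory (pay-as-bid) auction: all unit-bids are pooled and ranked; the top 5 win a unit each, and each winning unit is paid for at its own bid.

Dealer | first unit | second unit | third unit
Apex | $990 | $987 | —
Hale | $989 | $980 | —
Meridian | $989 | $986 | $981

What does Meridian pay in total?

Merging the schedules and taking the best 5: 990 (Apex-1), 989 (Hale-1), 989 (Meridian-1), 987 (Apex-2), 986 (Meridian-2)
Next rejected bid: $981 (not a price — pay-as-bid).
Meridian's winning unit-bids: 989 + 986 = $1,975.

Meridian pays $1,975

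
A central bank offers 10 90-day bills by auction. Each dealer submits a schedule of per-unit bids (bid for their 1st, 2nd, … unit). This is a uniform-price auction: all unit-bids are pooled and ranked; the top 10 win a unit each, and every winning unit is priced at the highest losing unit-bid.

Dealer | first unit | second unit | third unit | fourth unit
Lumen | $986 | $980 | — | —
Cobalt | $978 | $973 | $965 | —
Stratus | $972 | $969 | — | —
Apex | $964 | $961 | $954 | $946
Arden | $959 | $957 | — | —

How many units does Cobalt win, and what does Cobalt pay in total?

Cobalt: 3 units, pays $2,871

All unit-bids, highest first — top 10: 986 (Lumen-1), 980 (Lumen-2), 978 (Cobalt-1), 973 (Cobalt-2), 972 (Stratus-1), 969 (Stratus-2), 965 (Cobalt-3), 964 (Apex-1), 961 (Apex-2), 959 (Arden-1)
First bid not allocated: $957.
Cobalt wins 3 unit(s) at $957 each.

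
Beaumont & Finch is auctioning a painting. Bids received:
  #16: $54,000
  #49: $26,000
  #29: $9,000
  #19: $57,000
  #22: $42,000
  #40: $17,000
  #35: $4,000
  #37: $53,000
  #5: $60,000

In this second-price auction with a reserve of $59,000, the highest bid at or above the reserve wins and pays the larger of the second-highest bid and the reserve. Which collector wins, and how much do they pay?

Second-price auction with a reserve of $59,000: the highest bid at or above the reserve wins and pays the larger of the second-highest bid and the reserve.
Sorting bids: 60,000 (#5) > 57,000 (#19) > 54,000 (#16) > 53,000 (#37) > 42,000 (#22) > 26,000 (#49) > …
#5 has the top bid at or above the reserve ($60,000).
Second-highest bid $57,000 is below the reserve $59,000, so the reserve binds → payment $59,000.

#5 pays $59,000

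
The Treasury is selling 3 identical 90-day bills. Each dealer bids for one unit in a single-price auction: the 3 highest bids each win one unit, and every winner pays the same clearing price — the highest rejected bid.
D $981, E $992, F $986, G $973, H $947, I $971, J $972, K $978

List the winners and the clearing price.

E, F, D; each pays $978

Ordering the bids: 992 (E), 986 (F), 981 (D), 978 (K), 973 (G), …
Top 3: E, F, D.
First losing bid is K's $978, which sets the uniform price.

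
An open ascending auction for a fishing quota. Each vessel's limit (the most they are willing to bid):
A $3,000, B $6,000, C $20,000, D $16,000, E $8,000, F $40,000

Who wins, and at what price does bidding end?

F wins at $20,000

Limits in order: 40,000 (F) > 20,000 (C) > 16,000 (D) > 8,000 (E) > 6,000 (B) > 3,000 (A)
Once the price passes $20,000, only F is left; the hammer falls at C's limit of $20,000.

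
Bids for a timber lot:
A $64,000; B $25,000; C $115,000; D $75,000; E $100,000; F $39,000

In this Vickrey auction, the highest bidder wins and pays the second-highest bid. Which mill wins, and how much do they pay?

C pays $100,000

Bids ranked: 115,000 (C) > 100,000 (E) > 75,000 (D) > 64,000 (A) > 39,000 (F) > 25,000 (B)
C wins with the highest bid; price is set by the runner-up at $100,000.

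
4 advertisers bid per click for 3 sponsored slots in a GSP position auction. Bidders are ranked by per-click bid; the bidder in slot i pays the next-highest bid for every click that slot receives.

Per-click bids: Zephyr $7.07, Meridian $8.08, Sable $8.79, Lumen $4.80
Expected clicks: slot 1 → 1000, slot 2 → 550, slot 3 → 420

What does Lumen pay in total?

Sorting advertisers: $8.79 (Sable) > $8.08 (Meridian) > $7.07 (Zephyr) > $4.80 (Lumen)
Lumen ranks below slot 3 → no slot, pays nothing.

Lumen pays $0.00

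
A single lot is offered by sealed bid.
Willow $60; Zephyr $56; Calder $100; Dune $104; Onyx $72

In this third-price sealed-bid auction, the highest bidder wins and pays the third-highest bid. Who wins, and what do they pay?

Bids ranked: 104 (Dune) > 100 (Calder) > 72 (Onyx) > 60 (Willow) > 56 (Zephyr)
Dune wins; payment is bid #3 in the ranking = $72.

Dune pays $72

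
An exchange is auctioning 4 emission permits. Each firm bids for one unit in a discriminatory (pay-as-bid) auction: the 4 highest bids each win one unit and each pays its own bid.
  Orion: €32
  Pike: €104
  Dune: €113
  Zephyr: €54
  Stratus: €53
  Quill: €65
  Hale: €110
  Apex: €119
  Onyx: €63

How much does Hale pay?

Hale pays €110

Ordering the bids: 119 (Apex), 113 (Dune), 110 (Hale), 104 (Pike), 65 (Quill), 63 (Onyx), …
Winners (4 units): Apex, Dune, Hale, Pike.
Hale wins → own bid €110.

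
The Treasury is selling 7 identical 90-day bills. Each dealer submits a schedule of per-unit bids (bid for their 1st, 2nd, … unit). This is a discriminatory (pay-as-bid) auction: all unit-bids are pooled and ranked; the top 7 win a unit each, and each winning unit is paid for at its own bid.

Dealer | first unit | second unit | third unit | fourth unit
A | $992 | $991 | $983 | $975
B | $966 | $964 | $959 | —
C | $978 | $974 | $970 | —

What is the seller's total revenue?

Merging the schedules and taking the best 7: 992 (A-1), 991 (A-2), 983 (A-3), 978 (C-1), 975 (A-4), 974 (C-2), 970 (C-3)
Next rejected bid: $966 (not a price — pay-as-bid).
Each winning unit pays its own bid.
Revenue = 992 + 991 + 983 + 978 + 975 + 974 + 970 = $6,863.

Total revenue: $6,863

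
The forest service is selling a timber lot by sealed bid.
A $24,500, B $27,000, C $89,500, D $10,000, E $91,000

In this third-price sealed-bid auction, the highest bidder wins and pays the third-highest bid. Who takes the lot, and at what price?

Bids in order: 91,000 (E) > 89,500 (C) > 27,000 (B) > 24,500 (A) > 10,000 (D)
E is highest; pays the third-highest bid, $27,000.

E pays $27,000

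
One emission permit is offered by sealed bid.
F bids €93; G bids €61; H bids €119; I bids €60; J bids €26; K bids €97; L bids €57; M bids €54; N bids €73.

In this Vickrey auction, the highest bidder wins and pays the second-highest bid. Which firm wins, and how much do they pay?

Rule: the highest bidder wins and pays the second-highest bid.
Bids ranked: 119 (H) > 97 (K) > 93 (F) > 73 (N) > 61 (G) > 60 (I) > …
H wins with the highest bid; price is set by the runner-up at €97.

H pays €97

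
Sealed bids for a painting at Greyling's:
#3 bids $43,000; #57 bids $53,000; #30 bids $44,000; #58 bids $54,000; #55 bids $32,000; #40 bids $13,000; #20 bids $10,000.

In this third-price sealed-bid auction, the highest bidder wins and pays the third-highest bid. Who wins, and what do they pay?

#58 pays $44,000

Rule: the highest bidder wins and pays the third-highest bid.
Bids ranked: 54,000 (#58) > 53,000 (#57) > 44,000 (#30) > 43,000 (#3) > 32,000 (#55) > 13,000 (#40) > …
#58 wins; payment is bid #3 in the ranking = $44,000.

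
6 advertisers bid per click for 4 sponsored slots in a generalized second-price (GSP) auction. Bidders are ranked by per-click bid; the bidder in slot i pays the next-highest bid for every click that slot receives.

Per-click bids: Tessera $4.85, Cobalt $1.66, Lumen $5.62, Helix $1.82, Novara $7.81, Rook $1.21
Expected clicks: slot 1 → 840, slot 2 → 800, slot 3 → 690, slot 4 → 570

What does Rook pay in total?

Sorting advertisers: $7.81 (Novara) > $5.62 (Lumen) > $4.85 (Tessera) > $1.82 (Helix) > $1.66 (Cobalt) > …
Rook ranks below slot 4 → no slot, pays nothing.

Rook pays $0.00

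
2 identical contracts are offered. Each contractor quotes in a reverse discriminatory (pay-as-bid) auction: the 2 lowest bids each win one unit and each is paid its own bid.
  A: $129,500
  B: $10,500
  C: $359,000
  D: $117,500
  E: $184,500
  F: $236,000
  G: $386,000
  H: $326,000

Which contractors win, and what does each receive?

B $10,500, D $117,500

Bids ranked low→high: 10,500 (B), 117,500 (D), 129,500 (A), 184,500 (E), …
Lowest 2: B, D.
Each winner is paid its own bid: B $10,500, D $117,500.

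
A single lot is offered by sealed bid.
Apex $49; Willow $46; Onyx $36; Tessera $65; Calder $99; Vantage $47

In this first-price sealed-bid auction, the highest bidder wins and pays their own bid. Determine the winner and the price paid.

Calder pays $99

First-price sealed-bid auction: the highest bidder wins and pays their own bid.
Bids in order: 99 (Calder) > 65 (Tessera) > 49 (Apex) > 47 (Vantage) > 46 (Willow) > 36 (Onyx)
Calder has the highest bid and pays exactly that: $99.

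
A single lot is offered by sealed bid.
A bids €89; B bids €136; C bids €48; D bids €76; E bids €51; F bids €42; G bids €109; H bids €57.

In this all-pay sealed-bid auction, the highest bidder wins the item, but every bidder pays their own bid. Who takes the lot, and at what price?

B pays €136

All-pay sealed-bid auction: the highest bidder wins the item, but every bidder pays their own bid.
Bids ranked: 136 (B) > 109 (G) > 89 (A) > 76 (D) > 57 (H) > 51 (E) > …
B is highest and takes the item; every bidder forfeits their bid.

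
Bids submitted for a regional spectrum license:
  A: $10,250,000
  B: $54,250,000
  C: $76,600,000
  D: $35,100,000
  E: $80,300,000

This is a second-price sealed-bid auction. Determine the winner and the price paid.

E pays $76,600,000

Bids in order: 80,300,000 (E) > 76,600,000 (C) > 54,250,000 (B) > 35,100,000 (D) > 10,250,000 (A)
Second-price: E pays C's bid of $76,600,000.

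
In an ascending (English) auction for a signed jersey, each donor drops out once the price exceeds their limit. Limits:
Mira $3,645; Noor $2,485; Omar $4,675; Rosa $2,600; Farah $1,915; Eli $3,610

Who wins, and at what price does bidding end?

Sorting limits: 4,675 (Omar) > 3,645 (Mira) > 3,610 (Eli) > 2,600 (Rosa) > 2,485 (Noor) > 1,915 (Farah)
Once the price passes $3,645, only Omar is left; the hammer falls at Mira's limit of $3,645.

Omar wins at $3,645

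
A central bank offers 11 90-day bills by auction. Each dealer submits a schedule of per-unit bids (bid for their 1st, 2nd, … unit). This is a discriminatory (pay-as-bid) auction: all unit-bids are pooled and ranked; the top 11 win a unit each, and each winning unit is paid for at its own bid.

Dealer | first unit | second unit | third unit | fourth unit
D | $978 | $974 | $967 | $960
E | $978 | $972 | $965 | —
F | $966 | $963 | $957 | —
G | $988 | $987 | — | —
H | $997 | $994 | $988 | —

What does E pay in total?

E pays $1,950

Pooled unit-bids ranked (top 11): 997 (H-1), 994 (H-2), 988 (G-1), 988 (H-3), 987 (G-2), 978 (D-1), 978 (E-1), 974 (D-2), 972 (E-2), 967 (D-3), 966 (F-1)
Next rejected bid: $965 (not a price — pay-as-bid).
E's winning unit-bids: 978 + 972 = $1,950.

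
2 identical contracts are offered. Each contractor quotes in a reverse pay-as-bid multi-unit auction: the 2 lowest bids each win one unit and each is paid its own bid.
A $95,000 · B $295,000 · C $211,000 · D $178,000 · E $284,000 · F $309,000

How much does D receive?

D is paid $178,000

Ordering the bids: 95,000 (A), 178,000 (D), 211,000 (C), 284,000 (E), …
The 2 lowest are A, D.
D wins → own bid $178,000.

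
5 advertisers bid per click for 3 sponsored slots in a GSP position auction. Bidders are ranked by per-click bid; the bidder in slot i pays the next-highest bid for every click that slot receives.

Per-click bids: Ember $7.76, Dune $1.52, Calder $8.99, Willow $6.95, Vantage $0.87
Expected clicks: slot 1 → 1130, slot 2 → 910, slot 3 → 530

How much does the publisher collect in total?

Total revenue: $15898.90

Ranked by bid: $8.99 (Calder) > $7.76 (Ember) > $6.95 (Willow) > $1.52 (Dune) > …
Slot 1: Calder pays $7.76 × 1130 = $8768.80
Slot 2: Ember pays $6.95 × 910 = $6324.50
Slot 3: Willow pays $1.52 × 530 = $805.60
Total = $15898.90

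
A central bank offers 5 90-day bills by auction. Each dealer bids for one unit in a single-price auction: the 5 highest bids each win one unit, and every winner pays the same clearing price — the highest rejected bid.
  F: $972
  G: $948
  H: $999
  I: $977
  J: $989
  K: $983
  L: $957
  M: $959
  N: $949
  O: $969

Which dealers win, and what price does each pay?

Sorting: 999 (H), 989 (J), 983 (K), 977 (I), 972 (F), 969 (O), 959 (M), …
Top 5: H, J, K, I, F.
First losing bid is O's $969, which sets the uniform price.

H, J, K, I, F; each pays $969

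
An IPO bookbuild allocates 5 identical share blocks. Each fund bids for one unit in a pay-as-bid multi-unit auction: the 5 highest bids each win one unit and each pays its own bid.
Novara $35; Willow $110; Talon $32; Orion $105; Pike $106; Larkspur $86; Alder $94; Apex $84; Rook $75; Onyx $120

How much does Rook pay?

Sorting: 120 (Onyx), 110 (Willow), 106 (Pike), 105 (Orion), 94 (Alder), 86 (Larkspur), 84 (Apex), …
Winners (5 units): Onyx, Willow, Pike, Orion, Alder.
Rook does not win → $0.

Rook pays $0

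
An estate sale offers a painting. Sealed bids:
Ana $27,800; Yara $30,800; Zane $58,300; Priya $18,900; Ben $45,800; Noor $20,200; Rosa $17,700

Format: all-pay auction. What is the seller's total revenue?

Rule: the highest bidder wins the item, but every bidder pays their own bid.
Sorting bids: 58,300 (Zane) > 45,800 (Ben) > 30,800 (Yara) > 27,800 (Ana) > 20,200 (Noor) > 18,900 (Priya) > …
Zane wins with the top bid; all bids are sunk regardless.
Every bidder forfeits their bid regardless of winning.
Revenue = 27,800 + 30,800 + 58,300 + 18,900 + 45,800 + 20,200 + 17,700 = $219,500.

Total revenue: $219,500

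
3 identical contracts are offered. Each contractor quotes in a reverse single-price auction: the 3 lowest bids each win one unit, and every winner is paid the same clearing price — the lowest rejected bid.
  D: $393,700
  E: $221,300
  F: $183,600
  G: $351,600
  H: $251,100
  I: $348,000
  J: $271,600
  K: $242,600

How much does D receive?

Ordering the bids: 183,600 (F), 221,300 (E), 242,600 (K), 251,100 (H), 271,600 (J), …
The 3 lowest are F, E, K.
Lowest unsuccessful bid: $251,100 → clearing price.
D does not win → is paid $0.

D is paid $0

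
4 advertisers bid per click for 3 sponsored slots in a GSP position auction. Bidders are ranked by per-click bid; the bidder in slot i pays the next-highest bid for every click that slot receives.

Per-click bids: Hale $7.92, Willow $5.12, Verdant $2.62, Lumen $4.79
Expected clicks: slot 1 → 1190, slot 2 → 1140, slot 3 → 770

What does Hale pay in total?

Ranked by bid: $7.92 (Hale) > $5.12 (Willow) > $4.79 (Lumen) > $2.62 (Verdant)
Hale holds slot 1 → pays next bid $5.12 × 1190 clicks = $6092.80.

Hale pays $6092.80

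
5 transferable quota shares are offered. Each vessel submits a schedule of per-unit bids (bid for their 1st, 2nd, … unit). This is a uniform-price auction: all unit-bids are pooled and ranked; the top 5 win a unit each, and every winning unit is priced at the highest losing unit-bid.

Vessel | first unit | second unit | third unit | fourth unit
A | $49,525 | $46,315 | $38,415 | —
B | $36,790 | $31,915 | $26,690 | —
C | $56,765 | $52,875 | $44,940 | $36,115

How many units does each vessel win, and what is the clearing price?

A 2, C 3; clearing price $38,415

Merging the schedules and taking the best 5: 56,765 (C-1), 52,875 (C-2), 49,525 (A-1), 46,315 (A-2), 44,940 (C-3)
Highest rejected unit-bid = $38,415.
Allocation: A 2, C 3.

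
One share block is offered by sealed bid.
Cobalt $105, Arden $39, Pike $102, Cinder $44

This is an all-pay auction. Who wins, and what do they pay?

Bids ranked: 105 (Cobalt) > 102 (Pike) > 44 (Cinder) > 39 (Arden)
Cobalt wins with the top bid; all bids are sunk regardless.

Cobalt pays $105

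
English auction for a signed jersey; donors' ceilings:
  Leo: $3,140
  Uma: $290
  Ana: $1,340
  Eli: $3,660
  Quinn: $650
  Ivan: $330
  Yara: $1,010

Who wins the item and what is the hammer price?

Ascending (English) auction: the price rises until one bidder remains; the winner pays the price at which the last rival dropped out.
Limits in order: 3,660 (Eli) > 3,140 (Leo) > 1,340 (Ana) > 1,010 (Yara) > 650 (Quinn) > 330 (Ivan) > …
Bidding ends when Leo exits at $3,140; Eli takes it.

Eli wins at $3,140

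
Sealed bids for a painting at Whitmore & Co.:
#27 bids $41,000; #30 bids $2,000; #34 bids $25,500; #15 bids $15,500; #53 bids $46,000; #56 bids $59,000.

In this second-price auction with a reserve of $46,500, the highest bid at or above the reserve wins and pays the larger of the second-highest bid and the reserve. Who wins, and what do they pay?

Bids in order: 59,000 (#56) > 46,000 (#53) > 41,000 (#27) > 25,500 (#34) > 15,500 (#15) > 2,000 (#30)
Highest eligible bid: #56 at $59,000.
Second-highest bid $46,000 is below the reserve $46,500, so the reserve binds → payment $46,500.

#56 pays $46,500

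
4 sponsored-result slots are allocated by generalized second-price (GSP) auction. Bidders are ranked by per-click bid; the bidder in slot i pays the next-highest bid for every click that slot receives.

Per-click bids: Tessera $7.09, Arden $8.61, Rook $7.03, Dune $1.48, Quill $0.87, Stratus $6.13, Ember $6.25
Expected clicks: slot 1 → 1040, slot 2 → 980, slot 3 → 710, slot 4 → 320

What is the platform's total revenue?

Per-click bids in order: $8.61 (Arden) > $7.09 (Tessera) > $7.03 (Rook) > $6.25 (Ember) > $6.13 (Stratus) > …
Slot 1: Arden pays $7.09 × 1040 = $7373.60
Slot 2: Tessera pays $7.03 × 980 = $6889.40
Slot 3: Rook pays $6.25 × 710 = $4437.50
Slot 4: Ember pays $6.13 × 320 = $1961.60
Total = $20662.10

Total revenue: $20662.10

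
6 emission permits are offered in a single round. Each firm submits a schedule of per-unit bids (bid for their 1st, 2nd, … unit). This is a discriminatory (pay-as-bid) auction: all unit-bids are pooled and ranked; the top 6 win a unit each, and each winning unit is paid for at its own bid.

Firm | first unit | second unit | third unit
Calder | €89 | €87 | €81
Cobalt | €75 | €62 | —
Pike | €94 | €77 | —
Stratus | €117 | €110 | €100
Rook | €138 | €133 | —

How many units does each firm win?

Pike 1, Rook 2, Stratus 3

Merging the schedules and taking the best 6: 138 (Rook-1), 133 (Rook-2), 117 (Stratus-1), 110 (Stratus-2), 100 (Stratus-3), 94 (Pike-1)
Next rejected bid: €89 (not a price — pay-as-bid).
Allocation: Pike 1, Rook 2, Stratus 3.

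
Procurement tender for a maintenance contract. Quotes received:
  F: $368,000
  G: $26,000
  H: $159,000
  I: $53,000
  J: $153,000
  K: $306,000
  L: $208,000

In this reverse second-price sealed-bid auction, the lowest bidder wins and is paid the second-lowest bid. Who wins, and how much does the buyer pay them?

G is paid $53,000

Sorting bids: 26,000 (G) < 53,000 (I) < 153,000 (J) < 159,000 (H) < 208,000 (L) < 306,000 (K) < …
G is lowest; is paid the second-lowest bid, $53,000.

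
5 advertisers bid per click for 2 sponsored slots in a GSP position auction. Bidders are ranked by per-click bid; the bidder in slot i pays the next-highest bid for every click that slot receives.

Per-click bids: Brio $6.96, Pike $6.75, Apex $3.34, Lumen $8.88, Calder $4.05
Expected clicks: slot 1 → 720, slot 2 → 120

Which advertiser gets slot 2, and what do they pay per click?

Sorting advertisers: $8.88 (Lumen) > $6.96 (Brio) > $6.75 (Pike) > …
Slot 2 goes to the second-ranked bidder, Brio, who pays the next bid down: $6.75/click.

Brio; $6.75 per click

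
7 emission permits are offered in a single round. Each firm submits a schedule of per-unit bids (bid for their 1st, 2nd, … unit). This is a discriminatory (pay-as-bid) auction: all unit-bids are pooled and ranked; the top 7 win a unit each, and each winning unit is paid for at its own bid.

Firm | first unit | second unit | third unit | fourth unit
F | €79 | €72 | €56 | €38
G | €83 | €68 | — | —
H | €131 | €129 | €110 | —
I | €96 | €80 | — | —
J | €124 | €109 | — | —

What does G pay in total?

G pays €83

Merging the schedules and taking the best 7: 131 (H-1), 129 (H-2), 124 (J-1), 110 (H-3), 109 (J-2), 96 (I-1), 83 (G-1)
Next rejected bid: €80 (not a price — pay-as-bid).
G's winning unit-bids: 83 = €83.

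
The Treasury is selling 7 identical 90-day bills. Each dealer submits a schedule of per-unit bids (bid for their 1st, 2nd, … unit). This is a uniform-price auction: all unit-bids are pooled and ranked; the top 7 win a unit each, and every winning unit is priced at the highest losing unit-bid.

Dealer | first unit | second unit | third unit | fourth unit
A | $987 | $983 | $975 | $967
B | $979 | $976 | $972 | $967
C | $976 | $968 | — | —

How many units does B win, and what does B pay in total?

B: 3 units, pays $2,904

Merging the schedules and taking the best 7: 987 (A-1), 983 (A-2), 979 (B-1), 976 (B-2), 976 (C-1), 975 (A-3), 972 (B-3)
The (k+1)-th unit-bid is $968.
B wins 3 unit(s) at $968 each.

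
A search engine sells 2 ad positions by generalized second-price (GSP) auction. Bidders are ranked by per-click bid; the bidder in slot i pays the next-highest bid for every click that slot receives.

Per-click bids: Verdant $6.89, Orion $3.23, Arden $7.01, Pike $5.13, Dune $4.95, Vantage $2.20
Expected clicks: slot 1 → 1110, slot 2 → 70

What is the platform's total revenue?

Total revenue: $8007.00

Sorting advertisers: $7.01 (Arden) > $6.89 (Verdant) > $5.13 (Pike) > …
Slot 1: Arden pays $6.89 × 1110 = $7647.90
Slot 2: Verdant pays $5.13 × 70 = $359.10
Total = $8007.00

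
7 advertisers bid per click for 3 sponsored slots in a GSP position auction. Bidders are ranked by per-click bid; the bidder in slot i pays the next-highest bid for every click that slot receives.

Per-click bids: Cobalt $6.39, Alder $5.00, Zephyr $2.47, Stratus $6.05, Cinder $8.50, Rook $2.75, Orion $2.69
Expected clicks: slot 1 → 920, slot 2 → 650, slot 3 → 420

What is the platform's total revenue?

Total revenue: $11911.30

Per-click bids in order: $8.50 (Cinder) > $6.39 (Cobalt) > $6.05 (Stratus) > $5.00 (Alder) > …
Slot 1: Cinder pays $6.39 × 920 = $5878.80
Slot 2: Cobalt pays $6.05 × 650 = $3932.50
Slot 3: Stratus pays $5.00 × 420 = $2100.00
Total = $11911.30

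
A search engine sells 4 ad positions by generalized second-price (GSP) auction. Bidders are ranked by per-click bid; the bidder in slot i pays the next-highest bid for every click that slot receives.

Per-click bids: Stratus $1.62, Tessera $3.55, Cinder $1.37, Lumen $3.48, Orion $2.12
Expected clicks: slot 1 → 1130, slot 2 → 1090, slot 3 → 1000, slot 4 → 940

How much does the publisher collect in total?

Total revenue: $9151.00

Per-click bids in order: $3.55 (Tessera) > $3.48 (Lumen) > $2.12 (Orion) > $1.62 (Stratus) > $1.37 (Cinder)
Slot 1: Tessera pays $3.48 × 1130 = $3932.40
Slot 2: Lumen pays $2.12 × 1090 = $2310.80
Slot 3: Orion pays $1.62 × 1000 = $1620.00
Slot 4: Stratus pays $1.37 × 940 = $1287.80
Total = $9151.00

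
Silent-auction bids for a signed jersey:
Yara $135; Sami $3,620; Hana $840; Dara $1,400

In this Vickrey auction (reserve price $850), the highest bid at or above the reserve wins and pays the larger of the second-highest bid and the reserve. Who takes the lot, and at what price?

Sorting bids: 3,620 (Sami) > 1,400 (Dara) > 840 (Hana) > 135 (Yara)
Highest eligible bid: Sami at $3,620.
max(second-highest $1,400, reserve $850) = $1,400; the reserve does not bind.

Sami pays $1,400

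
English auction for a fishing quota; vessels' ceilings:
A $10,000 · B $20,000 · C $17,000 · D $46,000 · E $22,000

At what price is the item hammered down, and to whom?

D wins at $22,000

Rule: the price rises until one bidder remains; the winner pays the price at which the last rival dropped out.
Sorting limits: 46,000 (D) > 22,000 (E) > 20,000 (B) > 17,000 (C) > 10,000 (A)
Bidding ends when E exits at $22,000; D takes it.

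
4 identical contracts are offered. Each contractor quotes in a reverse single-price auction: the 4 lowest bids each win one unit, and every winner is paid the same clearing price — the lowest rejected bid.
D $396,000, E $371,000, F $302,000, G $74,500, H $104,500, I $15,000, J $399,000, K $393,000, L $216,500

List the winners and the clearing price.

I, G, H, L; each is paid $302,000

Sorting: 15,000 (I), 74,500 (G), 104,500 (H), 216,500 (L), 302,000 (F), 371,000 (E), …
Winners (4 units): I, G, H, L.
First losing bid is F's $302,000, which sets the uniform price.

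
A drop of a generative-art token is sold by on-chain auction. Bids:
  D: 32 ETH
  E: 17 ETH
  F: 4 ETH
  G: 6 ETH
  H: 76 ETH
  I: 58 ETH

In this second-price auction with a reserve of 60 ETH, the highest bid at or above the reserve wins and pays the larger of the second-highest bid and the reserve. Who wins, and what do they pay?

H pays 60 ETH

Bids ranked: 76 (H) > 58 (I) > 32 (D) > 17 (E) > 6 (G) > 4 (F)
Highest eligible bid: H at 76 ETH.
max(second-highest 58 ETH, reserve 60 ETH) = 60 ETH.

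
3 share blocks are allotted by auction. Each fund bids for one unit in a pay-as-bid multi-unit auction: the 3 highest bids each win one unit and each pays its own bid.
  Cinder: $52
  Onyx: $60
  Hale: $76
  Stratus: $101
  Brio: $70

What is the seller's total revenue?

Total revenue: $247

Ordering the bids: 101 (Stratus), 76 (Hale), 70 (Brio), 60 (Onyx), 52 (Cinder)
Top 3: Stratus, Hale, Brio.
Total revenue = 101 + 76 + 70 = $247.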